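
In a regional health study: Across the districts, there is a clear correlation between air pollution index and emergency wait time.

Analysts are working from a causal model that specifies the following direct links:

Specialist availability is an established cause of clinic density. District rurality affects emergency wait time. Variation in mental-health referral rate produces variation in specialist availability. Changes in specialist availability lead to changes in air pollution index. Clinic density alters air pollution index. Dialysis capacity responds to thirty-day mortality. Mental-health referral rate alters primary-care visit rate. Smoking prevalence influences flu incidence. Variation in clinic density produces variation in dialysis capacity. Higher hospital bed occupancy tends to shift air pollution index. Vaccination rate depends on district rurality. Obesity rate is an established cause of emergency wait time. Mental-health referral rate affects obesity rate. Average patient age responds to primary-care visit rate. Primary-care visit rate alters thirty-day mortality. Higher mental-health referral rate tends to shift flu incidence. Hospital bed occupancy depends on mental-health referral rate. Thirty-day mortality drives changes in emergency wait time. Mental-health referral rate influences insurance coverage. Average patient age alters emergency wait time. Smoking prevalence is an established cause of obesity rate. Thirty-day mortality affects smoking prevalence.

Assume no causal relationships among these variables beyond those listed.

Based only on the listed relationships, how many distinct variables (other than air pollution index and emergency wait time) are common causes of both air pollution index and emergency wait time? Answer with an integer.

1

The common causes are: mental-health referral rate (to air pollution index via mental-health referral rate → specialist availability → air pollution index; to emergency wait time via mental-health referral rate → obesity rate → emergency wait time).
Every other variable lacks a causal path to at least one of air pollution index and emergency wait time.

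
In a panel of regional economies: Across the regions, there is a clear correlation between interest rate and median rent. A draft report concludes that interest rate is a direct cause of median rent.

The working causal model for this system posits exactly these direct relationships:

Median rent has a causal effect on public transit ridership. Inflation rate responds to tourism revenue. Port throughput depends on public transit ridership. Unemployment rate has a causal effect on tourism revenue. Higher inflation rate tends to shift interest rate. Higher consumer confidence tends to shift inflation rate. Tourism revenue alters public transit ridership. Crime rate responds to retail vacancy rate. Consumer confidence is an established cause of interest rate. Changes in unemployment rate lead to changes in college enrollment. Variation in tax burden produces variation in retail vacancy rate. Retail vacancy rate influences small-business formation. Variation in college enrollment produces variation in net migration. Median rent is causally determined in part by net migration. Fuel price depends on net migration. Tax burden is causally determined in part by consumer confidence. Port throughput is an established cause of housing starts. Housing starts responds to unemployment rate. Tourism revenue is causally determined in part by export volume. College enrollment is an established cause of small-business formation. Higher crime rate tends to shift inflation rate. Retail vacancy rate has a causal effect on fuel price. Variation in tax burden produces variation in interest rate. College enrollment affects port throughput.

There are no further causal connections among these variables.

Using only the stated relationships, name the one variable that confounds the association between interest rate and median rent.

unemployment rate

Unemployment rate has a causal path to interest rate (unemployment rate → tourism revenue → inflation rate → interest rate) and a separate causal path to median rent (unemployment rate → college enrollment → net migration → median rent), so it is a common cause of both.
No stated relationship gives interest rate a causal route to median rent, so the correlation is explained by the shared upstream cause rather than a direct effect.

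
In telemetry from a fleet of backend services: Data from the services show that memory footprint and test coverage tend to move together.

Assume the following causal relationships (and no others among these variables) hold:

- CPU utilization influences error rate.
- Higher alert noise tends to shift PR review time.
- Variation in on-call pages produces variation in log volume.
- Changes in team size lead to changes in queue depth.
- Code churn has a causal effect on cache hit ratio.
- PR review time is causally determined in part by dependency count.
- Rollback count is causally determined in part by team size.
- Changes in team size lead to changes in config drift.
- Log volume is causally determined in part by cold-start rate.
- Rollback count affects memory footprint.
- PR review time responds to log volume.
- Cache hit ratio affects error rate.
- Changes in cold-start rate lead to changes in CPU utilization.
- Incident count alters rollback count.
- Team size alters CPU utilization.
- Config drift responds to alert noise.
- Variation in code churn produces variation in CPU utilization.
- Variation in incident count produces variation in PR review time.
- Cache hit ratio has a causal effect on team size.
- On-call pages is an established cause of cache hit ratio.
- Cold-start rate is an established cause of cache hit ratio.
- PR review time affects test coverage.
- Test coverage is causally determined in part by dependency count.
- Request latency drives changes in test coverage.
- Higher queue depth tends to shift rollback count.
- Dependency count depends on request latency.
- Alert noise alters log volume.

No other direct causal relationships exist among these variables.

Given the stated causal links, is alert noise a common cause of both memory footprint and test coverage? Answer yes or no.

Alert noise has no stated causal path to memory footprint. A confounder must cause both variables, so alert noise does not qualify.

no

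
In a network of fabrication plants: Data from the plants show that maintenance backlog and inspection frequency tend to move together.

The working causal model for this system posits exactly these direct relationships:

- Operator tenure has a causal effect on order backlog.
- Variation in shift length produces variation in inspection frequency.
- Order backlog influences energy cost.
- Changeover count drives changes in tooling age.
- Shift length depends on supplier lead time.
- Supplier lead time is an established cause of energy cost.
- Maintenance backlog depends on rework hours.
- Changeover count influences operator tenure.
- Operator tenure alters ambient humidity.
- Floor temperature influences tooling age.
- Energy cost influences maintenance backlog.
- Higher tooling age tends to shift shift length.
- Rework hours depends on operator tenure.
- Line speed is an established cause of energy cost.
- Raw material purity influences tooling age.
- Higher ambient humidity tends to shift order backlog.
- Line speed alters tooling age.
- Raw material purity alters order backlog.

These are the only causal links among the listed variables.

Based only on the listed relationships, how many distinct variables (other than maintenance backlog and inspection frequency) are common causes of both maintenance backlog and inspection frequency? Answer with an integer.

4

The common causes are: changeover count (to maintenance backlog via changeover count → operator tenure → rework hours → maintenance backlog; to inspection frequency via changeover count → tooling age → shift length → inspection frequency); line speed (to maintenance backlog via line speed → energy cost → maintenance backlog; to inspection frequency via line speed → tooling age → shift length → inspection frequency); raw material purity (to maintenance backlog via raw material purity → order backlog → energy cost → maintenance backlog; to inspection frequency via raw material purity → tooling age → shift length → inspection frequency); supplier lead time (to maintenance backlog via supplier lead time → energy cost → maintenance backlog; to inspection frequency via supplier lead time → shift length → inspection frequency).
Every other variable lacks a causal path to at least one of maintenance backlog and inspection frequency.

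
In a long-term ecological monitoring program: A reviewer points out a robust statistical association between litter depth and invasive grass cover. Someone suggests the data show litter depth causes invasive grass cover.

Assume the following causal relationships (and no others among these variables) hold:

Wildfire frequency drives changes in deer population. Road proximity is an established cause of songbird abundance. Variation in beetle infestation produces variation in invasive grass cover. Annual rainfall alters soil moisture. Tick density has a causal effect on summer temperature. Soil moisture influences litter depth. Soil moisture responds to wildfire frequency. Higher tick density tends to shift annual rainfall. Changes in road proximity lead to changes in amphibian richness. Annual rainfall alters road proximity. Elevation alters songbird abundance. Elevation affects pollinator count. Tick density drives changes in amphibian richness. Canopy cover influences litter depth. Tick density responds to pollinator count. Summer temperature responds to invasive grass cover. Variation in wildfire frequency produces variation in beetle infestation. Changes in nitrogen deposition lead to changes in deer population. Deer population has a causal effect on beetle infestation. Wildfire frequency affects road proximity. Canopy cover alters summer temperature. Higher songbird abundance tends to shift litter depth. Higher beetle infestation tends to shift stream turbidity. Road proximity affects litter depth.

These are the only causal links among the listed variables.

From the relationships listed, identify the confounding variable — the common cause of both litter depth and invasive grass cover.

wildfire frequency

Wildfire frequency has a causal path to litter depth (wildfire frequency → road proximity → litter depth) and a separate causal path to invasive grass cover (wildfire frequency → beetle infestation → invasive grass cover), so it is a common cause of both.
No stated relationship gives litter depth a causal route to invasive grass cover, so the correlation is explained by the shared upstream cause rather than a direct effect.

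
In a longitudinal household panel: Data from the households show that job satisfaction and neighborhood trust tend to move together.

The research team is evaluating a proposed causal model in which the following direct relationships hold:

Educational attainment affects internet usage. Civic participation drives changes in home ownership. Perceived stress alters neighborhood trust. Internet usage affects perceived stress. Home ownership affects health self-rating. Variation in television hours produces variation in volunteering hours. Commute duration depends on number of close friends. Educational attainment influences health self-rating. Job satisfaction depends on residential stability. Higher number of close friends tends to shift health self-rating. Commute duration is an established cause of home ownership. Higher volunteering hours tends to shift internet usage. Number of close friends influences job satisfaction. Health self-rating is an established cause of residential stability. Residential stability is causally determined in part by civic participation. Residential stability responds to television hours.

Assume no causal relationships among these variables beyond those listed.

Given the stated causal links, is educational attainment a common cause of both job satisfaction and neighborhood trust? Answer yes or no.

yes

Educational attainment has a causal path to job satisfaction (educational attainment → health self-rating → residential stability → job satisfaction) and to neighborhood trust (educational attainment → internet usage → perceived stress → neighborhood trust), so it is a common cause of both — a confounder.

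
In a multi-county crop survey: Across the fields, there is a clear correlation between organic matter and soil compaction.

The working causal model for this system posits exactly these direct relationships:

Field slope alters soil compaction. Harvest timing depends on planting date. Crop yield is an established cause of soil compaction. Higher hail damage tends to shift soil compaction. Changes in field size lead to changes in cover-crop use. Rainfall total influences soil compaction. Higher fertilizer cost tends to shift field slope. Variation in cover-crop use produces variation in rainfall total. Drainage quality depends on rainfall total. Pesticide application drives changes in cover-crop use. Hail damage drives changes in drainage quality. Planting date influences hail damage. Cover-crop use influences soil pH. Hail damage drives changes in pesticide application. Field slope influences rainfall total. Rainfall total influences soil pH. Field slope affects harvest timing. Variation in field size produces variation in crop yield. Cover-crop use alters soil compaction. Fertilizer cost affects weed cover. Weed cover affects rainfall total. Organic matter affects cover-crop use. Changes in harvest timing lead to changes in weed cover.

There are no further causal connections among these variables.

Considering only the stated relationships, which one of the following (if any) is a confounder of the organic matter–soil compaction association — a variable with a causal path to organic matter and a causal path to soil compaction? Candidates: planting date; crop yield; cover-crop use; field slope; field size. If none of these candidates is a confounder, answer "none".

None of the listed candidates has causal paths to both organic matter and soil compaction in the stated relationships, so none is a common cause.

none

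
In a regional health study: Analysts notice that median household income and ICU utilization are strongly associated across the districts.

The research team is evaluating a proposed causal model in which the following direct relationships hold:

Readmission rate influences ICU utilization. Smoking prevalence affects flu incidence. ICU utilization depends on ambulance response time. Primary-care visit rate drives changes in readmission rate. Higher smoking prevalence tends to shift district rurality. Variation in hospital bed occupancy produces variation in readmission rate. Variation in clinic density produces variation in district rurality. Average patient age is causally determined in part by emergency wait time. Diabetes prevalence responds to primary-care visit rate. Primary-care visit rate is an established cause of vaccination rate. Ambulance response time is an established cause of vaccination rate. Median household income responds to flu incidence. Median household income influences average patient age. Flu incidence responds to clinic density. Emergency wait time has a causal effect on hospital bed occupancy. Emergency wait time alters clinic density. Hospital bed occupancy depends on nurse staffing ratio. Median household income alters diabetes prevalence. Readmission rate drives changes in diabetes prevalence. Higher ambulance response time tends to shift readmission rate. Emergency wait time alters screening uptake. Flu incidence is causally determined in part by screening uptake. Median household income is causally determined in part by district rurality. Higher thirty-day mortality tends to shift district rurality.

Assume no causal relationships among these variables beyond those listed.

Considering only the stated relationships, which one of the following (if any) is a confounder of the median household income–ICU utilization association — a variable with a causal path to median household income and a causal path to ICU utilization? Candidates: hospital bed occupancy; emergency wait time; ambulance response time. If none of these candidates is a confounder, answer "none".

Emergency wait time causes median household income (emergency wait time → screening uptake → flu incidence → median household income) and also causes ICU utilization (emergency wait time → hospital bed occupancy → readmission rate → ICU utilization); it is a common cause of both.
Each of the other candidates lacks a causal path to at least one of median household income and ICU utilization, so they do not confound the relationship.

emergency wait time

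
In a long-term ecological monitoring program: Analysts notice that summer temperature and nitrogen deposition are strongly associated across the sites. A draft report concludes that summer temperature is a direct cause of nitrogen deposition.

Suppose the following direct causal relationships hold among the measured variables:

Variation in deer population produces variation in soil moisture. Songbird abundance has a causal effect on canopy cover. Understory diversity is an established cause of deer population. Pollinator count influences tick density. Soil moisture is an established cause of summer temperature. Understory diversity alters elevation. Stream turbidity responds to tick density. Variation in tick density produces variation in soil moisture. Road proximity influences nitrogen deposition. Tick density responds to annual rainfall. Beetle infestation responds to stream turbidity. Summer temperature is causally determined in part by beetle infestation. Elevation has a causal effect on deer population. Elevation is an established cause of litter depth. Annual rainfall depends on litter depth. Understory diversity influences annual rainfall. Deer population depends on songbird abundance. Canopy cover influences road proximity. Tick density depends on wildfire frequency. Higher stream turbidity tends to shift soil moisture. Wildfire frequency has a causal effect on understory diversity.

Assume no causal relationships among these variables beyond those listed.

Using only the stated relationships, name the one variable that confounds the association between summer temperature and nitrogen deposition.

Songbird abundance has a causal path to summer temperature (songbird abundance → deer population → soil moisture → summer temperature) and a separate causal path to nitrogen deposition (songbird abundance → canopy cover → road proximity → nitrogen deposition), so it is a common cause of both.
No stated relationship gives summer temperature a causal route to nitrogen deposition, so the correlation is explained by the shared upstream cause rather than a direct effect.

songbird abundance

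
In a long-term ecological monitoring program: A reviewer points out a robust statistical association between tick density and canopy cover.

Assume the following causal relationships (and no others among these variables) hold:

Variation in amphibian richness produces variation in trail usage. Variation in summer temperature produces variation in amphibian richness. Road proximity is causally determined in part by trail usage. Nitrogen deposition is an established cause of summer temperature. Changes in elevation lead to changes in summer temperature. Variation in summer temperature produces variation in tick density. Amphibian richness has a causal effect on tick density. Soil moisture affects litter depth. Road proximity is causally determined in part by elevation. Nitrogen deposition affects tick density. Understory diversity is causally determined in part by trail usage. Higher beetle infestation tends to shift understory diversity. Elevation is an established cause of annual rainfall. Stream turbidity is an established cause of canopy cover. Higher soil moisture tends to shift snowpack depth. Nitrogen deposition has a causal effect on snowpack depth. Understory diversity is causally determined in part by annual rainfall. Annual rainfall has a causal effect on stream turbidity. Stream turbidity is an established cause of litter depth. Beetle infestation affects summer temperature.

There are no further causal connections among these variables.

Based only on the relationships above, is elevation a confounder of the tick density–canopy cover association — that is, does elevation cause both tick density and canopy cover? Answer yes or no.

Elevation has a causal path to tick density (elevation → summer temperature → tick density) and to canopy cover (elevation → annual rainfall → stream turbidity → canopy cover), so it is a common cause of both — a confounder.

yes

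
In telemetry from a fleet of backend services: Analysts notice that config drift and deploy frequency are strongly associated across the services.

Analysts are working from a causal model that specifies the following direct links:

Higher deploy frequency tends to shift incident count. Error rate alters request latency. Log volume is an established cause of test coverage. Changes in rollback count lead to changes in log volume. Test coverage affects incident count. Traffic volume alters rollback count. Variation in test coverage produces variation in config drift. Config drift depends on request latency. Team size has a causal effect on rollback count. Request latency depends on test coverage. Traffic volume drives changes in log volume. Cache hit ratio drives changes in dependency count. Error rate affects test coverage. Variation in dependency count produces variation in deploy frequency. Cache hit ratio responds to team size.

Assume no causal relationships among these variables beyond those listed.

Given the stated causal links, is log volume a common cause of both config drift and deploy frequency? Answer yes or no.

Log volume has no stated causal path to deploy frequency. A confounder must cause both variables, so log volume does not qualify.

no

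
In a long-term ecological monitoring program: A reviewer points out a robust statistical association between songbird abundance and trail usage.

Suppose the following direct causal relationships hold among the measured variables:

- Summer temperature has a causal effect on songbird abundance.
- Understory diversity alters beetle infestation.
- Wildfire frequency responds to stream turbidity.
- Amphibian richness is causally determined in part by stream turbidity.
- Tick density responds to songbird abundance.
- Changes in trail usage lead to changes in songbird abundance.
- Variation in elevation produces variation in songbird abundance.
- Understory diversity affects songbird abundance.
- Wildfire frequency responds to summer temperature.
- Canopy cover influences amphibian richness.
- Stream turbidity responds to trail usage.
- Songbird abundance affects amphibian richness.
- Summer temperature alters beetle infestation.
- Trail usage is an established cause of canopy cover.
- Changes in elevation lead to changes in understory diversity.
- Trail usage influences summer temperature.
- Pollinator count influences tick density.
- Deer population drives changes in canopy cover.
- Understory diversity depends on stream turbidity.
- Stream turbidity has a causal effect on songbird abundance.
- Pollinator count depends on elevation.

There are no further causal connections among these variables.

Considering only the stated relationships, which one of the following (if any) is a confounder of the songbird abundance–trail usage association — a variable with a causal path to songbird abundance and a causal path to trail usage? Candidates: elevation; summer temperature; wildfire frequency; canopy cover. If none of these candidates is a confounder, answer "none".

none

None of the listed candidates has causal paths to both songbird abundance and trail usage in the stated relationships, so none is a common cause.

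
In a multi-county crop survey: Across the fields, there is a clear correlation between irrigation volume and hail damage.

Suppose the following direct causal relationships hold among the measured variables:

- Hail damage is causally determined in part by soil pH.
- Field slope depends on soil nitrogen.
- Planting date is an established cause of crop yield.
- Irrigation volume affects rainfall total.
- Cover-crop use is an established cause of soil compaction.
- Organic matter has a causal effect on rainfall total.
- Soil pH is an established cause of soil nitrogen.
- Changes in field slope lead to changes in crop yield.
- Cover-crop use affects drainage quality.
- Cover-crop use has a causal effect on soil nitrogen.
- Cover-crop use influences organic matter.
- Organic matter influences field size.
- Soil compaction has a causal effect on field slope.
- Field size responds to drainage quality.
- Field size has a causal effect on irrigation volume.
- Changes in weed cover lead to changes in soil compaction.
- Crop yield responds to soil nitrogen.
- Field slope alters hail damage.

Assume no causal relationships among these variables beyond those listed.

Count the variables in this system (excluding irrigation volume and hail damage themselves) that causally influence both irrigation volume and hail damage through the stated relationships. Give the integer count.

The common causes are: cover-crop use (to irrigation volume via cover-crop use → drainage quality → field size → irrigation volume; to hail damage via cover-crop use → soil nitrogen → field slope → hail damage).
Every other variable lacks a causal path to at least one of irrigation volume and hail damage.

1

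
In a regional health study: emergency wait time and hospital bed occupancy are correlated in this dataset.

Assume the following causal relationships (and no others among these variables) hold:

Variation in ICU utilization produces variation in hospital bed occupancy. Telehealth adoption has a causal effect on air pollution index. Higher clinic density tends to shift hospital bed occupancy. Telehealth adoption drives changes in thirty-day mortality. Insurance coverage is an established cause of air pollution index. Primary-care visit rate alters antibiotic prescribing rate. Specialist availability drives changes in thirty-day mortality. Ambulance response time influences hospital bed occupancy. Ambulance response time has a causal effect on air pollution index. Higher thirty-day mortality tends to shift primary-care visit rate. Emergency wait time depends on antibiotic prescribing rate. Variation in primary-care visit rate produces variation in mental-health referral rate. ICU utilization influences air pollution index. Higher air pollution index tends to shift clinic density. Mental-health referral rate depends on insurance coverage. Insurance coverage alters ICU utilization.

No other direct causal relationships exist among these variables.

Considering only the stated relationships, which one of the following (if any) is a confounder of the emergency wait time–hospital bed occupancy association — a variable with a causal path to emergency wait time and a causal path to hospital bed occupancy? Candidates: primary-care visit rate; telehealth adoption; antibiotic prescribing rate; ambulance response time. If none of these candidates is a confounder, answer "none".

telehealth adoption

Telehealth adoption causes emergency wait time (telehealth adoption → thirty-day mortality → primary-care visit rate → antibiotic prescribing rate → emergency wait time) and also causes hospital bed occupancy (telehealth adoption → air pollution index → clinic density → hospital bed occupancy); it is a common cause of both.
Each of the other candidates lacks a causal path to at least one of emergency wait time and hospital bed occupancy, so they do not confound the relationship.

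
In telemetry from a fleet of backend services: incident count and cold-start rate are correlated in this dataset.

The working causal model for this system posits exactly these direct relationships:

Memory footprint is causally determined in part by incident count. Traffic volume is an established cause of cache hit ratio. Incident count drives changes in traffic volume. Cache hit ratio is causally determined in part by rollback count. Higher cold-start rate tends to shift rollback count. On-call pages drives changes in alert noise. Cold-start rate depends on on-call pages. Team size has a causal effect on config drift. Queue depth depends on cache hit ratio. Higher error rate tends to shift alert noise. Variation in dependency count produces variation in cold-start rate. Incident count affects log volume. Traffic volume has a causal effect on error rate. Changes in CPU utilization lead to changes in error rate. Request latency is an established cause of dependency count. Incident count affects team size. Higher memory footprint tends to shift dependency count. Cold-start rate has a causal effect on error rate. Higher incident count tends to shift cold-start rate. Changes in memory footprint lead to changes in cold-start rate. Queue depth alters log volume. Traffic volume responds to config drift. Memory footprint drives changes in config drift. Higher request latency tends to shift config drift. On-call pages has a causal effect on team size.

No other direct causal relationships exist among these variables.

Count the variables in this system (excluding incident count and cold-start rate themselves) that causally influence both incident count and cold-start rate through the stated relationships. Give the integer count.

No listed variable has a causal path to both incident count and cold-start rate, so there are no common causes.

0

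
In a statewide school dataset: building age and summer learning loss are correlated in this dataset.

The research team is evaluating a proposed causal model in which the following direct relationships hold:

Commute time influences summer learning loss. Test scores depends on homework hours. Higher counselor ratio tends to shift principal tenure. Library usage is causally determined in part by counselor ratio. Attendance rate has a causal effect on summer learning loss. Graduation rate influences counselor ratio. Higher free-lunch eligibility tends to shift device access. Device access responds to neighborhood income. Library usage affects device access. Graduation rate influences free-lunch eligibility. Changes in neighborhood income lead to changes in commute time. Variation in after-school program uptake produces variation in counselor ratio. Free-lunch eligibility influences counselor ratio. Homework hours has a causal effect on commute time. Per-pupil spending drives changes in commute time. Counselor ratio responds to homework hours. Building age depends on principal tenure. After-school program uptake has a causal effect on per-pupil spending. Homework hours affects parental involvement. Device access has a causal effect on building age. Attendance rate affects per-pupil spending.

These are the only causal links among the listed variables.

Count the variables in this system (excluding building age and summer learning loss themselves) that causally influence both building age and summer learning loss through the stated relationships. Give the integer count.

3

The common causes are: after-school program uptake (to building age via after-school program uptake → counselor ratio → principal tenure → building age; to summer learning loss via after-school program uptake → per-pupil spending → commute time → summer learning loss); homework hours (to building age via homework hours → counselor ratio → principal tenure → building age; to summer learning loss via homework hours → commute time → summer learning loss); neighborhood income (to building age via neighborhood income → device access → building age; to summer learning loss via neighborhood income → commute time → summer learning loss).
Every other variable lacks a causal path to at least one of building age and summer learning loss.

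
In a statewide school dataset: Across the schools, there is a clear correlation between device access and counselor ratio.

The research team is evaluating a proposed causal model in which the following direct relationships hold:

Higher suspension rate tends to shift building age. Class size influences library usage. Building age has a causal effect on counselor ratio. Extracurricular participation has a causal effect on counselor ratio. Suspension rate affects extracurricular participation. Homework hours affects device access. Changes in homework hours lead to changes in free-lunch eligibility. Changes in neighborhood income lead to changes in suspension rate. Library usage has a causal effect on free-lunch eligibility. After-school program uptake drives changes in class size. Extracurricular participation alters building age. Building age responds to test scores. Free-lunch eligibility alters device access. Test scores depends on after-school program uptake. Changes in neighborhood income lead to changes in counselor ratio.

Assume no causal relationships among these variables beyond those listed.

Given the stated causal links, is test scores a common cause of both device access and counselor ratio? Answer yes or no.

no

Test scores has no stated causal path to device access. A confounder must cause both variables, so test scores does not qualify.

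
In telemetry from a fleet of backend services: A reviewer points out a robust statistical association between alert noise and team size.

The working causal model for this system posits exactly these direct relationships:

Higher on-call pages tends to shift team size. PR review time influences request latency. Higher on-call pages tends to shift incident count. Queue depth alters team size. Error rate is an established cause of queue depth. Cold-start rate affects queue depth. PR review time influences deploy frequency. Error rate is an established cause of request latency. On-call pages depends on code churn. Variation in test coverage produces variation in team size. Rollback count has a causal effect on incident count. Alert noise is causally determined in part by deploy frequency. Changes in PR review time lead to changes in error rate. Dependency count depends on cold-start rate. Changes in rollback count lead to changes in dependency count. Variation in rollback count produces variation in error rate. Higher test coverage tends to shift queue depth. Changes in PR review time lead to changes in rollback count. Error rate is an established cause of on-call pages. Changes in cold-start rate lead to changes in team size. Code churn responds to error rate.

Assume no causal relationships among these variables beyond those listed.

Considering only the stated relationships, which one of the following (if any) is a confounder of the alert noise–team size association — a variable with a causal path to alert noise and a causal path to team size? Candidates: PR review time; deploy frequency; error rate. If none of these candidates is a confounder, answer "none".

PR review time

PR review time causes alert noise (PR review time → deploy frequency → alert noise) and also causes team size (PR review time → error rate → queue depth → team size); it is a common cause of both.
Each of the other candidates lacks a causal path to at least one of alert noise and team size, so they do not confound the relationship.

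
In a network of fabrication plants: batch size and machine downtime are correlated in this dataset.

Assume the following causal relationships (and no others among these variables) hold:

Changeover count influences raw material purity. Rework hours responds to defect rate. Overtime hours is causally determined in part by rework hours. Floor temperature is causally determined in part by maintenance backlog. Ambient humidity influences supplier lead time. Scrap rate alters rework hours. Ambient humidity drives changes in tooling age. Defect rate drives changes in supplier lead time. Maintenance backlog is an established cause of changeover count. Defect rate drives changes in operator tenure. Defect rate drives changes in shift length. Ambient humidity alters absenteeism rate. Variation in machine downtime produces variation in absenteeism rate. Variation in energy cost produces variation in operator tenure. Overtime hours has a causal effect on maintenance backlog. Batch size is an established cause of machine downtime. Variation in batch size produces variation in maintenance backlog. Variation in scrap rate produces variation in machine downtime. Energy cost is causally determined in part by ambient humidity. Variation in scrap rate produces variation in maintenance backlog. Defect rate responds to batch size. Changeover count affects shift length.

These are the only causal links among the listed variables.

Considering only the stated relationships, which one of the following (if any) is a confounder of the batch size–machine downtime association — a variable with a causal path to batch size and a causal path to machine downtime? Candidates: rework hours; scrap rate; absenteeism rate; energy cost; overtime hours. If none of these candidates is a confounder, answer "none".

none

None of the listed candidates has causal paths to both batch size and machine downtime in the stated relationships, so none is a common cause.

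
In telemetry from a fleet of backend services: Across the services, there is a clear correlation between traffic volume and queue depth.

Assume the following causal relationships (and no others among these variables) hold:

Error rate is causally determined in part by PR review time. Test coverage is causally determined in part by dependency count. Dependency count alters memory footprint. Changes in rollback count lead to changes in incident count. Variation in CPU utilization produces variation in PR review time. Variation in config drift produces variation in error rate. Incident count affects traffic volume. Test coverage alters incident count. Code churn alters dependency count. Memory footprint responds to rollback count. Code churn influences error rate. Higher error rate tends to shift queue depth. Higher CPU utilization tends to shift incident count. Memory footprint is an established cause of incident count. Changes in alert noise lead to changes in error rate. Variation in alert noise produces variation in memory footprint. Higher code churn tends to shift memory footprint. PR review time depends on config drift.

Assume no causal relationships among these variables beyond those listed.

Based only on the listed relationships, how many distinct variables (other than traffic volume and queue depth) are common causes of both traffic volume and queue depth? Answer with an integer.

The common causes are: CPU utilization (to traffic volume via CPU utilization → incident count → traffic volume; to queue depth via CPU utilization → PR review time → error rate → queue depth); alert noise (to traffic volume via alert noise → memory footprint → incident count → traffic volume; to queue depth via alert noise → error rate → queue depth); code churn (to traffic volume via code churn → memory footprint → incident count → traffic volume; to queue depth via code churn → error rate → queue depth).
Every other variable lacks a causal path to at least one of traffic volume and queue depth.

3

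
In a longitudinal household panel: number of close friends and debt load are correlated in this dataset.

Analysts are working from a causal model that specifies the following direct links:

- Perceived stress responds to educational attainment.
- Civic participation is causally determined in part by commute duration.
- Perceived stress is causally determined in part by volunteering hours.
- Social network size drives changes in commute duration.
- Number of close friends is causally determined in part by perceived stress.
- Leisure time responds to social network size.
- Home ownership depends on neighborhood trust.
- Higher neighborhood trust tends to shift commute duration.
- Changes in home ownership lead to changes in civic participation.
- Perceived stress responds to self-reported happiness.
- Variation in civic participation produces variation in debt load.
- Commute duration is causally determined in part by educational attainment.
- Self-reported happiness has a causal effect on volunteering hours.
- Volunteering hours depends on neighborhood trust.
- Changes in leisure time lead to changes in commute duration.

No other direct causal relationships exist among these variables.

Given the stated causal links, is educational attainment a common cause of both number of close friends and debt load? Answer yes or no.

yes

Educational attainment has a causal path to number of close friends (educational attainment → perceived stress → number of close friends) and to debt load (educational attainment → commute duration → civic participation → debt load), so it is a common cause of both — a confounder.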